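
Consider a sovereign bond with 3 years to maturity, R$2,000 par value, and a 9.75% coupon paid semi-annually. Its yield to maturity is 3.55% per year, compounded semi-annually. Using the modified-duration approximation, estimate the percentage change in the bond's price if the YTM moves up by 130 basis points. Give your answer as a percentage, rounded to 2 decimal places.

-3.45%

Periodic yield y = 0.01775. Modified duration first:
  t   CF        PV=CF/(1+0.01775)^t    t·PV
  1        97.50        95.7996        95.7996
  2        97.50        94.1288       188.2575
  3        97.50        92.4871       277.4614
  4        97.50        90.8741       363.4964
  5        97.50        89.2892       446.4461
  6     2,097.50     1,887.3624    11,324.1745
  Σ                  2,349.9412    12,695.6356
P = 2,349.9412; D_Mac = 5.40253 half-year periods = 2.70127 yrs; D_mod = 2.70127/(1+0.01775) = 2.65416 yrs.
ΔP/P ≈ -D_mod · Δy = -2.65416 × (+0.013) = -0.034504 = -3.4504%.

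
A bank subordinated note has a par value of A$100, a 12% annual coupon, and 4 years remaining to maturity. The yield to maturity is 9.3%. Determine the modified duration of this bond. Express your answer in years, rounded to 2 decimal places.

Periodic yield y = 0.093. First find Macaulay duration:
  t   CF        PV=CF/(1+0.093)^t    t·PV
  1        12.00        10.9790        10.9790
  2        12.00        10.0448        20.0896
  3        12.00         9.1901        27.5703
  4       112.00        78.4761       313.9044
  Σ                    108.6900       372.5432
P = 108.6900; Macaulay duration = 372.5432 / 108.6900 = 3.42758 years.
Modified duration = D_Mac / (1 + y) = 3.42758 / 1.093 = 3.13594 years.

3.14 years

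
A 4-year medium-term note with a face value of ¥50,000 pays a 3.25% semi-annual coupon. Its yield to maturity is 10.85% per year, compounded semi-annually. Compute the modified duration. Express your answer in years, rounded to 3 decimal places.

Periodic yield y = 0.05425. First find Macaulay duration:
  t   CF        PV=CF/(1+0.05425)^t    t·PV
  1       812.50       770.6901       770.6901
  2       812.50       731.0316     1,462.0632
  3       812.50       693.4139     2,080.2417
  4       812.50       657.7319     2,630.9278
  5       812.50       623.8861     3,119.4306
  6       812.50       591.7819     3,550.6917
  7       812.50       561.3298     3,929.3086
  8    50,812.50    33,298.2711   266,386.1692
  Σ                 37,928.1365   283,929.5228
P = 37,928.1365; Macaulay duration = 283,929.5228 / 37,928.1365 = 7.48599 half-year periods = 3.74299 years.
Modified duration = D_Mac / (1 + y) = 3.74299 / 1.05425 = 3.55038 years.

3.550 years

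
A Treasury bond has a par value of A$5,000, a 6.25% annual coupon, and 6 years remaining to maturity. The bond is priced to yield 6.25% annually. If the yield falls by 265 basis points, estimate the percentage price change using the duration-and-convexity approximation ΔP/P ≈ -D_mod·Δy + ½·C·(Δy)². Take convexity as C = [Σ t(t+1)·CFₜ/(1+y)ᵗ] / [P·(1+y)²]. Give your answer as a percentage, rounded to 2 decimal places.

With y = 0.0625:
  t   CF        PV=CF/(1+0.0625)^t    t·PV        t(t+1)·PV
  1       312.50       294.1176       294.1176         588.2353
  2       312.50       276.8166       553.6332       1,660.8997
  3       312.50       260.5333       781.5998       3,126.3993
  4       312.50       245.2078       980.8312       4,904.1558
  5       312.50       230.7838     1,153.9190       6,923.5141
  6     5,312.50     3,692.5409    22,155.2452     155,086.7165
  Σ                  5,000.0000    25,919.3461     172,289.9207
P = 5,000.0000; D_Mac = 5.18387 yrs; D_mod = 4.87894 yrs; C = 30.52334.
Duration effect: -4.87894 × (-0.0265) = +0.129292
Convexity effect: 0.5 × 30.52334 × (-0.0265)² = +0.0107175
ΔP/P ≈ +0.129292 + 0.0107175 = +0.140009 = +14.0009%.

+14.00%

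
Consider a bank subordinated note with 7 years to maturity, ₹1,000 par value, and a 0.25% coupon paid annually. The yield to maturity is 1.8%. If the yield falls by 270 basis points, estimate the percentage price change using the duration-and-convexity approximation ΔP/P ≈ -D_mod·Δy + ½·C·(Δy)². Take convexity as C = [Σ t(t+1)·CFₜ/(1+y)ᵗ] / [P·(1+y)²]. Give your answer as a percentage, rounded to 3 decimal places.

With y = 0.018:
  t   CF        PV=CF/(1+0.018)^t    t·PV        t(t+1)·PV
  1         2.50         2.4558         2.4558           4.9116
  2         2.50         2.4124         4.8247          14.4742
  3         2.50         2.3697         7.1092          28.4366
  4         2.50         2.3278         9.3113          46.5563
  5         2.50         2.2867        11.4333          68.5997
  6         2.50         2.2462        13.4774          94.3415
  7     1,002.50       884.8098     6,193.6688      49,549.3501
  Σ                    898.9084     6,242.2804      49,806.6701
P = 898.9084; D_Mac = 6.94429 yrs; D_mod = 6.82150 yrs; C = 53.46585.
Duration effect: -6.82150 × (-0.027) = +0.184181
Convexity effect: 0.5 × 53.46585 × (-0.027)² = +0.0194883
ΔP/P ≈ +0.184181 + 0.0194883 = +0.203669 = +20.3669%.

+20.367%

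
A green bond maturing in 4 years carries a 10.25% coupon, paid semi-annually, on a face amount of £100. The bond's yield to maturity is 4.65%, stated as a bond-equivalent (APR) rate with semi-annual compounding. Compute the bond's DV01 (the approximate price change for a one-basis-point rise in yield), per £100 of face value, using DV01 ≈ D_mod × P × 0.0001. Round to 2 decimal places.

£0.04

Periodic yield y = 0.02325.
  t   CF        PV=CF/(1+0.02325)^t    t·PV
  1        5.125         5.0086         5.0086
  2        5.125         4.8947         9.7895
  3        5.125         4.7835        14.3506
  4        5.125         4.6748        18.6994
  5        5.125         4.5686        22.8431
  6        5.125         4.4648        26.7889
  7        5.125         4.3634        30.5436
  8      105.125        87.4686       699.7485
  Σ                    120.2270       827.7720
P = 120.2270; D_Mac = 6.88507 half-year periods = 3.44254 yrs; D_mod = 3.36432 yrs.
DV01 ≈ 3.36432 × 120.2270 × 0.0001 = 0.040448.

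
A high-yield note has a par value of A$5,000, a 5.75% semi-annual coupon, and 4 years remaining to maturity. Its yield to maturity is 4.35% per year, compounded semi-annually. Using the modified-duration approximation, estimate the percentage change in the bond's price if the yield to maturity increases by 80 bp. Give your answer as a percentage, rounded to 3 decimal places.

-2.851%

Periodic yield y = 0.02175. Modified duration first:
  t   CF        PV=CF/(1+0.02175)^t    t·PV
  1       143.75       140.6900       140.6900
  2       143.75       137.6951       275.3902
  3       143.75       134.7640       404.2920
  4       143.75       131.8953       527.5811
  5       143.75       129.0876       645.4381
  6       143.75       126.3397       758.0384
  7       143.75       123.6503       865.5524
  8     5,143.75     4,330.3468    34,642.7746
  Σ                  5,254.4689    38,259.7570
P = 5,254.4689; D_Mac = 7.28137 half-year periods = 3.64069 yrs; D_mod = 3.64069/(1+0.02175) = 3.56319 yrs.
ΔP/P ≈ -D_mod · Δy = -3.56319 × (+0.008) = -0.028506 = -2.8506%.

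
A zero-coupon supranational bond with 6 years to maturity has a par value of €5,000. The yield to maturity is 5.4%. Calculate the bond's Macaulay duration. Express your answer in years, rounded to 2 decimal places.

6.00 years

A zero-coupon bond has a single cash flow at maturity, so its Macaulay duration equals its maturity: 6 years.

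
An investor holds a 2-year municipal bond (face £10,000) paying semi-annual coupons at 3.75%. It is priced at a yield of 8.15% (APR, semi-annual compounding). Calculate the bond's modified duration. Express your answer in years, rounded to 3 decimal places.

1.867 years

Periodic yield y = 0.04075. First find Macaulay duration:
  t   CF        PV=CF/(1+0.04075)^t    t·PV
  1       187.50       180.1585       180.1585
  2       187.50       173.1045       346.2091
  3       187.50       166.3267       498.9801
  4    10,187.50     8,683.2428    34,732.9711
  Σ                  9,202.8326    35,758.3188
P = 9,202.8326; Macaulay duration = 35,758.3188 / 9,202.8326 = 3.88558 half-year periods = 1.94279 years.
Modified duration = D_Mac / (1 + y) = 1.94279 / 1.04075 = 1.86672 years.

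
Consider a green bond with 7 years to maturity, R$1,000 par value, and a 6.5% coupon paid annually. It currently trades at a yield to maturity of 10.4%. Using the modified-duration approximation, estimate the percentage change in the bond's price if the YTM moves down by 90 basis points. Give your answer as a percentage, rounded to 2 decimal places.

+4.64%

Periodic yield y = 0.104. Modified duration first:
  t   CF        PV=CF/(1+0.104)^t    t·PV
  1        65.00        58.8768        58.8768
  2        65.00        53.3304       106.6609
  3        65.00        48.3066       144.9197
  4        65.00        43.7559       175.0238
  5        65.00        39.6340       198.1700
  6        65.00        35.9004       215.4022
  7     1,065.00       532.8023     3,729.6161
  Σ                    812.6064     4,628.6695
P = 812.6064; D_Mac = 5.69608 yrs; D_mod = 5.69608/(1+0.104) = 5.15949 yrs.
ΔP/P ≈ -D_mod · Δy = -5.15949 × (-0.009) = +0.046435 = +4.6435%.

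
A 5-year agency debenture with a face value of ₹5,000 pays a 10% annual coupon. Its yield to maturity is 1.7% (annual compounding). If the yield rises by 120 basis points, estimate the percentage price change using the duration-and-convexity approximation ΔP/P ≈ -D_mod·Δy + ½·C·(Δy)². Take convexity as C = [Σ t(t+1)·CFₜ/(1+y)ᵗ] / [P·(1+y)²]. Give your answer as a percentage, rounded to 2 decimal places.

-4.91%

With y = 0.017:
  t   CF        PV=CF/(1+0.017)^t    t·PV        t(t+1)·PV
  1       500.00       491.6421       491.6421         983.2842
  2       500.00       483.4239       966.8478       2,900.5433
  3       500.00       475.3430     1,426.0291       5,704.1166
  4       500.00       467.3973     1,869.5892       9,347.9459
  5     5,500.00     5,055.4279    25,277.1397     151,662.8384
  Σ                  6,973.2342    30,031.2479     170,598.7282
P = 6,973.2342; D_Mac = 4.30665 yrs; D_mod = 4.23466 yrs; C = 23.65373.
Duration effect: -4.23466 × (+0.012) = -0.050816
Convexity effect: 0.5 × 23.65373 × (0.012)² = +0.0017031
ΔP/P ≈ -0.050816 + 0.0017031 = -0.049113 = -4.9113%.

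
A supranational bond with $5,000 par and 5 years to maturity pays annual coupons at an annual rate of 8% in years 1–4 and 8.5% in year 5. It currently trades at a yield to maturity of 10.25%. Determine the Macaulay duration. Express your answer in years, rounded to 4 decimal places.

Periodic yield y = 0.1025. Discount each cash flow and weight by its year:
  t   CF        PV=CF/(1+0.1025)^t    t·PV
  1       400.00       362.8118       362.8118
  2       400.00       329.0810       658.1620
  3       400.00       298.4862       895.4585
  4       400.00       270.7357     1,082.9430
  5     5,425.00     3,330.4794    16,652.3970
  Σ                  4,591.5941    19,651.7722
Price P = Σ PV = 4,591.5941.
Macaulay duration = Σ(t·PV) / P = 19,651.7722 / 4,591.5941 = 4.27995 years.

4.2799 years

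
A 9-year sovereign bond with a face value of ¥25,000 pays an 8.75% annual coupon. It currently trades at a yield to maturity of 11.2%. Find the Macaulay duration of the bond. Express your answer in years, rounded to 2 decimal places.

Periodic yield y = 0.112. Discount each cash flow and weight by its year:
  t   CF        PV=CF/(1+0.112)^t    t·PV
  1     2,187.50     1,967.1763     1,967.1763
  2     2,187.50     1,769.0434     3,538.0868
  3     2,187.50     1,590.8664     4,772.5991
  4     2,187.50     1,430.6352     5,722.5409
  5     2,187.50     1,286.5425     6,432.7123
  6     2,187.50     1,156.9626     6,941.7759
  7     2,187.50     1,040.4340     7,283.0383
  8     2,187.50       935.6421     7,485.1370
  9    27,187.50    10,457.4594    94,117.1350
  Σ                 21,634.7620   138,260.2015
Price P = Σ PV = 21,634.7620.
Macaulay duration = Σ(t·PV) / P = 138,260.2015 / 21,634.7620 = 6.39065 years.

6.39 years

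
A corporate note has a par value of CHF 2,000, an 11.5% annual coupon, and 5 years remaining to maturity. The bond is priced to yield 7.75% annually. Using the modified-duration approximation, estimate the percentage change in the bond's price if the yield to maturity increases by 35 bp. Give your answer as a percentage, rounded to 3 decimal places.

Periodic yield y = 0.0775. Modified duration first:
  t   CF        PV=CF/(1+0.0775)^t    t·PV
  1       230.00       213.4571       213.4571
  2       230.00       198.1040       396.2080
  3       230.00       183.8552       551.5657
  4       230.00       170.6313       682.5252
  5     2,230.00     1,535.3892     7,676.9458
  Σ                  2,301.4368     9,520.7018
P = 2,301.4368; D_Mac = 4.13685 yrs; D_mod = 4.13685/(1+0.0775) = 3.83931 yrs.
ΔP/P ≈ -D_mod · Δy = -3.83931 × (+0.0035) = -0.013438 = -1.3438%.

-1.344%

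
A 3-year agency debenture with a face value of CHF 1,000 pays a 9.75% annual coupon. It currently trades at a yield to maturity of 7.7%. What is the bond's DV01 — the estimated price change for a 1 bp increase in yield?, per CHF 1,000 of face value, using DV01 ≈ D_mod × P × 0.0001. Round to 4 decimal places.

CHF 0.2687

Periodic yield y = 0.077.
  t   CF        PV=CF/(1+0.077)^t    t·PV
  1        97.50        90.5292        90.5292
  2        97.50        84.0569       168.1137
  3     1,097.50       878.5317     2,635.5950
  Σ                  1,053.1178     2,894.2380
P = 1,053.1178; D_Mac = 2.74826 yrs; D_mod = 2.55177 yrs.
DV01 ≈ 2.55177 × 1,053.1178 × 0.0001 = 0.268731.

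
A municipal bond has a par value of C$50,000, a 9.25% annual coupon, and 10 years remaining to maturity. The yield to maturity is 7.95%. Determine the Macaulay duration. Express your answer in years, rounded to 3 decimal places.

7.068 years

Periodic yield y = 0.0795. Discount each cash flow and weight by its year:
  t   CF        PV=CF/(1+0.0795)^t    t·PV
  1     4,625.00     4,284.3909     4,284.3909
  2     4,625.00     3,968.8661     7,937.7321
  3     4,625.00     3,676.5781    11,029.7343
  4     4,625.00     3,405.8158    13,623.2630
  5     4,625.00     3,154.9938    15,774.9688
  6     4,625.00     2,922.6436    17,535.8615
  7     4,625.00     2,707.4049    18,951.8343
  8     4,625.00     2,508.0175    20,064.1401
  9     4,625.00     2,323.3140    20,909.8264
  10   54,625.00    25,419.3817   254,193.8174
  Σ                 54,371.4064   384,305.5688
Price P = Σ PV = 54,371.4064.
Macaulay duration = Σ(t·PV) / P = 384,305.5688 / 54,371.4064 = 7.06816 years.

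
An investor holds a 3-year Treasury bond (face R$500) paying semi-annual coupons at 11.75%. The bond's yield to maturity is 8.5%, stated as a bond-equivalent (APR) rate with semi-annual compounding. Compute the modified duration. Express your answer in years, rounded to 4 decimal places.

2.5236 years

Periodic yield y = 0.0425. First find Macaulay duration:
  t   CF        PV=CF/(1+0.0425)^t    t·PV
  1       29.375        28.1775        28.1775
  2       29.375        27.0287        54.0575
  3       29.375        25.9268        77.7805
  4       29.375        24.8699        99.4795
  5       29.375        23.8560       119.2800
  6      529.375       412.3890     2,474.3338
  Σ                    542.2479     2,853.1088
P = 542.2479; Macaulay duration = 2,853.1088 / 542.2479 = 5.26163 half-year periods = 2.63082 years.
Modified duration = D_Mac / (1 + y) = 2.63082 / 1.0425 = 2.52356 years.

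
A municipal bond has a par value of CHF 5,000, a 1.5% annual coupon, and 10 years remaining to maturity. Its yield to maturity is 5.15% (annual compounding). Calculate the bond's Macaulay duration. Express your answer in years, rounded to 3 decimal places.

Periodic yield y = 0.0515. Discount each cash flow and weight by its year:
  t   CF        PV=CF/(1+0.0515)^t    t·PV
  1        75.00        71.3267        71.3267
  2        75.00        67.8333       135.6665
  3        75.00        64.5109       193.5328
  4        75.00        61.3514       245.4054
  5        75.00        58.3465       291.7325
  6        75.00        55.4888       332.9330
  7        75.00        52.7711       369.3979
  8        75.00        50.1865       401.4921
  9        75.00        47.7285       429.5565
  10    5,075.00     3,071.4488    30,714.4877
  Σ                  3,600.9925    33,185.5312
Price P = Σ PV = 3,600.9925.
Macaulay duration = Σ(t·PV) / P = 33,185.5312 / 3,600.9925 = 9.21566 years.

9.216 years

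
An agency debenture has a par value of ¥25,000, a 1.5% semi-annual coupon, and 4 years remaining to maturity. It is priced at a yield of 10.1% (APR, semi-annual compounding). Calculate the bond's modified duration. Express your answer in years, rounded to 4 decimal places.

Periodic yield y = 0.0505. First find Macaulay duration:
  t   CF        PV=CF/(1+0.0505)^t    t·PV
  1       187.50       178.4864       178.4864
  2       187.50       169.9062       339.8123
  3       187.50       161.7384       485.2152
  4       187.50       153.9632       615.8530
  5       187.50       146.5619       732.8093
  6       187.50       139.5163       837.0978
  7       187.50       132.8094       929.6659
  8    25,187.50    16,983.0860   135,864.6882
  Σ                 18,066.0678   139,983.6282
P = 18,066.0678; Macaulay duration = 139,983.6282 / 18,066.0678 = 7.74843 half-year periods = 3.87421 years.
Modified duration = D_Mac / (1 + y) = 3.87421 / 1.0505 = 3.68797 years.

3.6880 years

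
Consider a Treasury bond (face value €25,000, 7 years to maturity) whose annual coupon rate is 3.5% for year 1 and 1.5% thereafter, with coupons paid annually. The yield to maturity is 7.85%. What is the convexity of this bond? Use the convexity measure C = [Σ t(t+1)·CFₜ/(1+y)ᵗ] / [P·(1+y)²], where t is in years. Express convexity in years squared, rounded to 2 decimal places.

43.48

With y = 0.0785:
  t   CF        PV=CF/(1+0.0785)^t    t·PV        t(t+1)·PV
  1       875.00       811.3120       811.3120       1,622.6240
  2       375.00       322.3970       644.7940       1,934.3819
  3       375.00       298.9309       896.7927       3,587.1709
  4       375.00       277.1728     1,108.6914       5,543.4568
  5       375.00       256.9985     1,284.9923       7,709.9538
  6       375.00       238.2925     1,429.7550      10,008.2849
  7    25,375.00    14,950.8197   104,655.7381     837,245.9046
  Σ                 17,155.9234   110,832.0754     867,651.7769
P = 17,155.9234.
Convexity = Σ t(t+1)·PV / [P·(1+y)²] = 867,651.7769 / (17,155.9234 × 1.163162) = 43.48015.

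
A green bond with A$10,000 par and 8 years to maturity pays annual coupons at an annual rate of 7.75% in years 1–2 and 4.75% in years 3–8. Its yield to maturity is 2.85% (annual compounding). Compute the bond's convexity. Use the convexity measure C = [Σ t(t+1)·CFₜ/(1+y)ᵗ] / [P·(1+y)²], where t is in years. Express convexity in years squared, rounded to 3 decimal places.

With y = 0.0285:
  t   CF        PV=CF/(1+0.0285)^t    t·PV        t(t+1)·PV
  1       775.00       753.5246       753.5246       1,507.0491
  2       775.00       732.6442     1,465.2884       4,395.8651
  3       475.00       436.5970     1,309.7909       5,239.1637
  4       475.00       424.4988     1,697.9950       8,489.9752
  5       475.00       412.7358     2,063.6789      12,382.0737
  6       475.00       401.2988     2,407.7926      16,854.5485
  7       475.00       390.1787     2,731.2508      21,850.0062
  8    10,475.00     8,366.0347    66,928.2779     602,354.5009
  Σ                 11,917.5125    79,357.5991     673,073.1824
P = 11,917.5125.
Convexity = Σ t(t+1)·PV / [P·(1+y)²] = 673,073.1824 / (11,917.5125 × 1.057812) = 53.39100.

53.391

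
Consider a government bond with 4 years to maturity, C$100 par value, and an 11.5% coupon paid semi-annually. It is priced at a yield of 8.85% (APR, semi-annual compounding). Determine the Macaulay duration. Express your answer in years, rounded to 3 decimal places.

Periodic yield y = 0.04425. Discount each cash flow and weight by its period:
  t   CF        PV=CF/(1+0.04425)^t    t·PV
  1         5.75         5.5063         5.5063
  2         5.75         5.2730        10.5460
  3         5.75         5.0496        15.1487
  4         5.75         4.8356        19.3424
  5         5.75         4.6307        23.1534
  6         5.75         4.4345        26.6068
  7         5.75         4.2466        29.7259
  8       105.75        74.7902       598.3213
  Σ                    108.7664       728.3509
Price P = Σ PV = 108.7664.
Macaulay duration = Σ(t·PV) / P = 728.3509 / 108.7664 = 6.69647 half-year periods.
In years: 6.69647 / 2 = 3.34823 years.

3.348 years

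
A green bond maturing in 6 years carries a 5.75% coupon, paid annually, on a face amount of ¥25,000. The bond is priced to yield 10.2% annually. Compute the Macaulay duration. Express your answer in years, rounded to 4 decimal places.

Periodic yield y = 0.102. Discount each cash flow and weight by its year:
  t   CF        PV=CF/(1+0.102)^t    t·PV
  1     1,437.50     1,304.4465     1,304.4465
  2     1,437.50     1,183.7082     2,367.4164
  3     1,437.50     1,074.1454     3,222.4362
  4     1,437.50       974.7236     3,898.8943
  5     1,437.50       884.5042     4,422.5208
  6    26,437.50    14,761.5111    88,569.0666
  Σ                 20,183.0389   103,784.7809
Price P = Σ PV = 20,183.0389.
Macaulay duration = Σ(t·PV) / P = 103,784.7809 / 20,183.0389 = 5.14218 years.

5.1422 years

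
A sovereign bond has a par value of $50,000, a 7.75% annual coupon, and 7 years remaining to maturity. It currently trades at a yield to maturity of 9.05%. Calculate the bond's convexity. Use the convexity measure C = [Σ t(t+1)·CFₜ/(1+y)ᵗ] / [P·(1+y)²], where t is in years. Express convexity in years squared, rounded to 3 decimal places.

With y = 0.0905:
  t   CF        PV=CF/(1+0.0905)^t    t·PV        t(t+1)·PV
  1     3,875.00     3,553.4159     3,553.4159       7,106.8317
  2     3,875.00     3,258.5198     6,517.0396      19,551.1189
  3     3,875.00     2,988.0970     8,964.2911      35,857.1645
  4     3,875.00     2,740.1165    10,960.4660      54,802.3299
  5     3,875.00     2,512.7157    12,563.5786      75,381.4717
  6     3,875.00     2,304.1868    13,825.1209      96,775.8463
  7    53,875.00    29,377.0102   205,639.0713   1,645,112.5701
  Σ                 46,734.0619   262,022.9834   1,934,587.3331
P = 46,734.0619.
Convexity = Σ t(t+1)·PV / [P·(1+y)²] = 1,934,587.3331 / (46,734.0619 × 1.189190) = 34.80996.

34.810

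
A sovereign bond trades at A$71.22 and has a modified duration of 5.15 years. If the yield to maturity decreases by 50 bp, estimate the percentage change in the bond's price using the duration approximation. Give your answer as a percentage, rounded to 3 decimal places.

Duration approximation: ΔP/P ≈ -D_mod · Δy = -5.15 × (-0.005) = +0.025750.
As a percentage: +2.5750%.

+2.575%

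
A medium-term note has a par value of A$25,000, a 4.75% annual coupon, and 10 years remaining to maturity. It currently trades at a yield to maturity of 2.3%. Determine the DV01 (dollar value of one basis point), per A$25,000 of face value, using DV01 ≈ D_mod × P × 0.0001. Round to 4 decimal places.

Periodic yield y = 0.023.
  t   CF        PV=CF/(1+0.023)^t    t·PV
  1     1,187.50     1,160.8016     1,160.8016
  2     1,187.50     1,134.7034     2,269.4068
  3     1,187.50     1,109.1920     3,327.5759
  4     1,187.50     1,084.2541     4,337.0165
  5     1,187.50     1,059.8770     5,299.3848
  6     1,187.50     1,036.0479     6,216.2871
  7     1,187.50     1,012.7545     7,089.2815
  8     1,187.50       989.9849     7,919.8788
  9     1,187.50       967.7271     8,709.5441
  10   26,187.50    20,861.1239   208,611.2393
  Σ                 30,416.4663   254,940.4165
P = 30,416.4663; D_Mac = 8.38166 yrs; D_mod = 8.19321 yrs.
DV01 ≈ 8.19321 × 30,416.4663 × 0.0001 = 24.920862.

A$24.9209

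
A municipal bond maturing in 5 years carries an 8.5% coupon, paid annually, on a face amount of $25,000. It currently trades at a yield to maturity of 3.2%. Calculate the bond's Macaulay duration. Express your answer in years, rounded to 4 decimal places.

4.3567 years

Periodic yield y = 0.032. Discount each cash flow and weight by its year:
  t   CF        PV=CF/(1+0.032)^t    t·PV
  1     2,125.00     2,059.1085     2,059.1085
  2     2,125.00     1,995.2602     3,990.5204
  3     2,125.00     1,933.3917     5,800.1750
  4     2,125.00     1,873.4415     7,493.7662
  5    27,125.00    23,172.4130   115,862.0650
  Σ                 31,033.6149   135,205.6351
Price P = Σ PV = 31,033.6149.
Macaulay duration = Σ(t·PV) / P = 135,205.6351 / 31,033.6149 = 4.35675 years.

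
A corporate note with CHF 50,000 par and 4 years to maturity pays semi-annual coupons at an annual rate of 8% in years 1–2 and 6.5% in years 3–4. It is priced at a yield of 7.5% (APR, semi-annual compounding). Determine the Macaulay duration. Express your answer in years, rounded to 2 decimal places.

3.51 years

Periodic yield y = 0.0375. Discount each cash flow and weight by its period:
  t   CF        PV=CF/(1+0.0375)^t    t·PV
  1     2,000.00     1,927.7108     1,927.7108
  2     2,000.00     1,858.0345     3,716.0691
  3     2,000.00     1,790.8767     5,372.6300
  4     2,000.00     1,726.1462     6,904.5848
  5     1,625.00     1,351.8012     6,759.0062
  6     1,625.00     1,302.9409     7,817.6457
  7     1,625.00     1,255.8467     8,790.9269
  8    51,625.00    38,455.2130   307,641.7043
  Σ                 49,668.5702   348,930.2777
Price P = Σ PV = 49,668.5702.
Macaulay duration = Σ(t·PV) / P = 348,930.2777 / 49,668.5702 = 7.02517 half-year periods.
In years: 7.02517 / 2 = 3.51259 years.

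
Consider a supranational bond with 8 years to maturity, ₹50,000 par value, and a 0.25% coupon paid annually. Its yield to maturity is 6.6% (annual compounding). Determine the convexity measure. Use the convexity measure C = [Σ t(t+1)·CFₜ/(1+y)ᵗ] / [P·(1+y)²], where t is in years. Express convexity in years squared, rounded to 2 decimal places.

62.38

With y = 0.066:
  t   CF        PV=CF/(1+0.066)^t    t·PV        t(t+1)·PV
  1       125.00       117.2608       117.2608         234.5216
  2       125.00       110.0007       220.0015         660.0044
  3       125.00       103.1902       309.5706       1,238.2822
  4       125.00        96.8013       387.2052       1,936.0260
  5       125.00        90.8080       454.0399       2,724.2392
  6       125.00        85.1857       511.1143       3,577.8001
  7       125.00        79.9116       559.3809       4,475.0471
  8    50,125.00    30,060.5379   240,484.3035   2,164,358.7316
  Σ                 30,743.6962   243,042.8766   2,179,204.6523
P = 30,743.6962.
Convexity = Σ t(t+1)·PV / [P·(1+y)²] = 2,179,204.6523 / (30,743.6962 × 1.136356) = 62.37744.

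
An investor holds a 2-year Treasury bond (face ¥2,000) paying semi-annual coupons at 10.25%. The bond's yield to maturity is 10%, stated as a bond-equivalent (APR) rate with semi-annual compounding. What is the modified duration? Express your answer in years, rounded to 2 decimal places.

1.77 years

Periodic yield y = 0.05. First find Macaulay duration:
  t   CF        PV=CF/(1+0.05)^t    t·PV
  1       102.50        97.6190        97.6190
  2       102.50        92.9705       185.9410
  3       102.50        88.5434       265.6301
  4     2,102.50     1,729.7320     6,918.9278
  Σ                  2,008.8649     7,468.1180
P = 2,008.8649; Macaulay duration = 7,468.1180 / 2,008.8649 = 3.71758 half-year periods = 1.85879 years.
Modified duration = D_Mac / (1 + y) = 1.85879 / 1.05 = 1.77028 years.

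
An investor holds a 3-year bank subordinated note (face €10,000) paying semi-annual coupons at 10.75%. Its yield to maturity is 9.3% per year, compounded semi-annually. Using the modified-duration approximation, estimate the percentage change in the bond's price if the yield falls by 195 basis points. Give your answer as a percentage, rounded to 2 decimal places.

Periodic yield y = 0.0465. Modified duration first:
  t   CF        PV=CF/(1+0.0465)^t    t·PV
  1       537.50       513.6168       513.6168
  2       537.50       490.7949       981.5897
  3       537.50       468.9870     1,406.9609
  4       537.50       448.1481     1,792.5923
  5       537.50       428.2351     2,141.1757
  6    10,537.50     8,022.3608    48,134.1650
  Σ                 10,372.1427    54,970.1004
P = 10,372.1427; D_Mac = 5.29978 half-year periods = 2.64989 yrs; D_mod = 2.64989/(1+0.0465) = 2.53215 yrs.
ΔP/P ≈ -D_mod · Δy = -2.53215 × (-0.0195) = +0.049377 = +4.9377%.

+4.94%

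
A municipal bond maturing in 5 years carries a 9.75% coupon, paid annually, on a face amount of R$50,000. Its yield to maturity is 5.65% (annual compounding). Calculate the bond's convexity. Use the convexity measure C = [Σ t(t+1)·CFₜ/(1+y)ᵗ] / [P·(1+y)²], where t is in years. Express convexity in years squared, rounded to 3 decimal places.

With y = 0.0565:
  t   CF        PV=CF/(1+0.0565)^t    t·PV        t(t+1)·PV
  1     4,875.00     4,614.2925     4,614.2925       9,228.5850
  2     4,875.00     4,367.5272     8,735.0544      26,205.1631
  3     4,875.00     4,133.9585    12,401.8756      49,607.5024
  4     4,875.00     3,912.8808    15,651.5231      78,257.6154
  5    54,875.00    41,689.5326   208,447.6631   1,250,685.9786
  Σ                 58,718.1916   249,850.4086   1,413,984.8445
P = 58,718.1916.
Convexity = Σ t(t+1)·PV / [P·(1+y)²] = 1,413,984.8445 / (58,718.1916 × 1.116192) = 21.57412.

21.574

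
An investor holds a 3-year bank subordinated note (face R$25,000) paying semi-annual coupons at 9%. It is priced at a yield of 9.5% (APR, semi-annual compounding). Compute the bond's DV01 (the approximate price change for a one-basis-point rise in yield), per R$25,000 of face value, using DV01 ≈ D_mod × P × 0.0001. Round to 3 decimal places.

Periodic yield y = 0.0475.
  t   CF        PV=CF/(1+0.0475)^t    t·PV
  1     1,125.00     1,073.9857     1,073.9857
  2     1,125.00     1,025.2847     2,050.5693
  3     1,125.00       978.7920     2,936.3761
  4     1,125.00       934.4077     3,737.6307
  5     1,125.00       892.0360     4,460.1798
  6    26,125.00    19,775.7111   118,654.2667
  Σ                 24,680.2171   132,913.0083
P = 24,680.2171; D_Mac = 5.38541 half-year periods = 2.69270 yrs; D_mod = 2.57060 yrs.
DV01 ≈ 2.57060 × 24,680.2171 × 0.0001 = 6.344296.

R$6.344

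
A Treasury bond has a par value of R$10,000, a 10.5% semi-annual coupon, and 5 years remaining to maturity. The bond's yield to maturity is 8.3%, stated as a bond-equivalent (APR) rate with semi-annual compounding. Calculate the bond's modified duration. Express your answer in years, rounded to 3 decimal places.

Periodic yield y = 0.0415. First find Macaulay duration:
  t   CF        PV=CF/(1+0.0415)^t    t·PV
  1       525.00       504.0807       504.0807
  2       525.00       483.9949       967.9897
  3       525.00       464.7094     1,394.1283
  4       525.00       446.1924     1,784.7698
  5       525.00       428.4133     2,142.0664
  6       525.00       411.3426     2,468.0554
  7       525.00       394.9521     2,764.6644
  8       525.00       379.2147     3,033.7172
  9       525.00       364.1043     3,276.9389
  10   10,525.00     7,008.5691    70,085.6913
  Σ                 10,885.5734    88,422.1022
P = 10,885.5734; Macaulay duration = 88,422.1022 / 10,885.5734 = 8.12287 half-year periods = 4.06144 years.
Modified duration = D_Mac / (1 + y) = 4.06144 / 1.0415 = 3.89960 years.

3.900 years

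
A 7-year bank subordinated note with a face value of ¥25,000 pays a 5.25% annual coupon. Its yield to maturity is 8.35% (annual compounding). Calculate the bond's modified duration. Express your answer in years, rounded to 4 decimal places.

Periodic yield y = 0.0835. First find Macaulay duration:
  t   CF        PV=CF/(1+0.0835)^t    t·PV
  1     1,312.50     1,211.3521     1,211.3521
  2     1,312.50     1,117.9992     2,235.9983
  3     1,312.50     1,031.8405     3,095.5215
  4     1,312.50       952.3216     3,809.2865
  5     1,312.50       878.9309     4,394.6545
  6     1,312.50       811.1960     4,867.1762
  7    26,312.50    15,009.2746   105,064.9223
  Σ                 21,012.9149   124,678.9114
P = 21,012.9149; Macaulay duration = 124,678.9114 / 21,012.9149 = 5.93344 years.
Modified duration = D_Mac / (1 + y) = 5.93344 / 1.0835 = 5.47618 years.

5.4762 years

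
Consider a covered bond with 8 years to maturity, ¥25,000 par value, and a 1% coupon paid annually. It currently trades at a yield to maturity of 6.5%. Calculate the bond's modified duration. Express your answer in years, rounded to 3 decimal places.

7.183 years

Periodic yield y = 0.065. First find Macaulay duration:
  t   CF        PV=CF/(1+0.065)^t    t·PV
  1       250.00       234.7418       234.7418
  2       250.00       220.4148       440.8296
  3       250.00       206.9623       620.8868
  4       250.00       194.3308       777.3231
  5       250.00       182.4702       912.3510
  6       250.00       171.3335     1,028.0012
  7       250.00       160.8766     1,126.1359
  8    25,250.00    15,256.8375   122,054.6999
  Σ                 16,627.9674   127,194.9693
P = 16,627.9674; Macaulay duration = 127,194.9693 / 16,627.9674 = 7.64946 years.
Modified duration = D_Mac / (1 + y) = 7.64946 / 1.065 = 7.18259 years.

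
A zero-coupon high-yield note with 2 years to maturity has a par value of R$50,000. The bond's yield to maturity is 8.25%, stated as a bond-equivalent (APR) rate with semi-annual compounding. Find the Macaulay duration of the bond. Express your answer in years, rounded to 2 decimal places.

2.00 years

A zero-coupon bond has a single cash flow at maturity, so its Macaulay duration equals its maturity: 2 years.
(Equivalently: 4 semi-annual periods ÷ 2 = 2 years.)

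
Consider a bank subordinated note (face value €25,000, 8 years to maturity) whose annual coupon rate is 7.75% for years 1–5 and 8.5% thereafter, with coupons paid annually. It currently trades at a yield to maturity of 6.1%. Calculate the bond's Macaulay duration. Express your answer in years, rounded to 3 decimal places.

6.351 years

Periodic yield y = 0.061. Discount each cash flow and weight by its year:
  t   CF        PV=CF/(1+0.061)^t    t·PV
  1     1,937.50     1,826.1074     1,826.1074
  2     1,937.50     1,721.1192     3,442.2384
  3     1,937.50     1,622.1670     4,866.5010
  4     1,937.50     1,528.9039     6,115.6154
  5     1,937.50     1,441.0027     7,205.0135
  6     2,125.00     1,489.5896     8,937.5376
  7     2,125.00     1,403.9487     9,827.6411
  8    27,125.00    16,890.6622   135,125.2973
  Σ                 27,923.5006   177,345.9517
Price P = Σ PV = 27,923.5006.
Macaulay duration = Σ(t·PV) / P = 177,345.9517 / 27,923.5006 = 6.35114 years.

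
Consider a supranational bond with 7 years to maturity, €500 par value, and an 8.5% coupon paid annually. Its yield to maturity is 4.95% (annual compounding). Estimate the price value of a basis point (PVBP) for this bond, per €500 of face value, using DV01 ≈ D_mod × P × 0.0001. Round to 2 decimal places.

Periodic yield y = 0.0495.
  t   CF        PV=CF/(1+0.0495)^t    t·PV
  1        42.50        40.4955        40.4955
  2        42.50        38.5855        77.1710
  3        42.50        36.7656       110.2968
  4        42.50        35.0315       140.1261
  5        42.50        33.3793       166.8963
  6        42.50        31.8049       190.8295
  7       542.50       386.8322     2,707.8256
  Σ                    602.8945     3,433.6407
P = 602.8945; D_Mac = 5.69526 yrs; D_mod = 5.42664 yrs.
DV01 ≈ 5.42664 × 602.8945 × 0.0001 = 0.327169.

€0.33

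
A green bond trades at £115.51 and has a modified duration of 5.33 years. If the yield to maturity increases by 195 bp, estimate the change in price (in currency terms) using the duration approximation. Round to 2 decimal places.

-£12.01

Duration approximation: ΔP/P ≈ -D_mod · Δy = -5.33 × (+0.0195) = -0.103935.
ΔP ≈ 115.51 × (-0.103935) = -12.00553185.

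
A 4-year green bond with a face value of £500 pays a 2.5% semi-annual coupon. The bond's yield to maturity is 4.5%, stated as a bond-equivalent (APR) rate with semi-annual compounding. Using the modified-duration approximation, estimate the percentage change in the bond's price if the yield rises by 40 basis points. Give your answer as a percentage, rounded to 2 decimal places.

Periodic yield y = 0.0225. Modified duration first:
  t   CF        PV=CF/(1+0.0225)^t    t·PV
  1         6.25         6.1125         6.1125
  2         6.25         5.9780        11.9559
  3         6.25         5.8464        17.5393
  4         6.25         5.7178        22.8711
  5         6.25         5.5920        27.9598
  6         6.25         5.4689        32.8134
  7         6.25         5.3486        37.4399
  8       506.25       423.7000     3,389.6003
  Σ                    463.7641     3,546.2921
P = 463.7641; D_Mac = 7.64676 half-year periods = 3.82338 yrs; D_mod = 3.82338/(1+0.0225) = 3.73925 yrs.
ΔP/P ≈ -D_mod · Δy = -3.73925 × (+0.004) = -0.014957 = -1.4957%.

-1.50%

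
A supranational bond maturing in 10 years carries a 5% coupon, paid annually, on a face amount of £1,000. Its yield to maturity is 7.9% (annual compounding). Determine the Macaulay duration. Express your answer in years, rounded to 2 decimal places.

Periodic yield y = 0.079. Discount each cash flow and weight by its year:
  t   CF        PV=CF/(1+0.079)^t    t·PV
  1        50.00        46.3392        46.3392
  2        50.00        42.9464        85.8929
  3        50.00        39.8021       119.4062
  4        50.00        36.8879       147.5517
  5        50.00        34.1871       170.9357
  6        50.00        31.6841       190.1046
  7        50.00        29.3643       205.5502
  8        50.00        27.2144       217.7150
  9        50.00        25.2219       226.9967
  10    1,050.00       490.8795     4,908.7945
  Σ                    804.5269     6,319.2867
Price P = Σ PV = 804.5269.
Macaulay duration = Σ(t·PV) / P = 6,319.2867 / 804.5269 = 7.85466 years.

7.85 years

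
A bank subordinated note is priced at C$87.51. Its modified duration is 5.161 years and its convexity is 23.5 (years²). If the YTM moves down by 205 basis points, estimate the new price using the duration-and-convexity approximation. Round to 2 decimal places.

Duration effect: -D_mod·Δy = -5.161 × (-0.0205) = +0.1058005
Convexity effect: ½·C·(Δy)² = 0.5 × 23.5 × (-0.0205)² = +0.0049379375
ΔP/P ≈ +0.1058005 + 0.0049379375 = +0.1107384375
New price ≈ 87.51 × (1 + 0.1107384375) = 97.200720665625.

C$97.20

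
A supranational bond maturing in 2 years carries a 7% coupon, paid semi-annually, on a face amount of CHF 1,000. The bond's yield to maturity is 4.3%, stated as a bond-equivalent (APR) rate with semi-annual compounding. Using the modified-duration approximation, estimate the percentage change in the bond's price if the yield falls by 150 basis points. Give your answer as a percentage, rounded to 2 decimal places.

Periodic yield y = 0.0215. Modified duration first:
  t   CF        PV=CF/(1+0.0215)^t    t·PV
  1        35.00        34.2633        34.2633
  2        35.00        33.5422        67.0844
  3        35.00        32.8362        98.5086
  4     1,035.00       950.5760     3,802.3042
  Σ                  1,051.2178     4,002.1605
P = 1,051.2178; D_Mac = 3.80717 half-year periods = 1.90358 yrs; D_mod = 1.90358/(1+0.0215) = 1.86352 yrs.
ΔP/P ≈ -D_mod · Δy = -1.86352 × (-0.015) = +0.027953 = +2.7953%.

+2.80%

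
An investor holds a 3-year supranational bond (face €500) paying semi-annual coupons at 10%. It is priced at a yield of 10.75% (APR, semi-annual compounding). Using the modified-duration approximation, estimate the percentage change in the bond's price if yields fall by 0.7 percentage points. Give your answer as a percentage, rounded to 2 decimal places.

Periodic yield y = 0.05375. Modified duration first:
  t   CF        PV=CF/(1+0.05375)^t    t·PV
  1        25.00        23.7248        23.7248
  2        25.00        22.5146        45.0293
  3        25.00        21.3662        64.0986
  4        25.00        20.2763        81.1054
  5        25.00        19.2421        96.2104
  6       525.00       383.4721     2,300.8326
  Σ                    490.5962     2,611.0011
P = 490.5962; D_Mac = 5.32210 half-year periods = 2.66105 yrs; D_mod = 2.66105/(1+0.05375) = 2.52531 yrs.
ΔP/P ≈ -D_mod · Δy = -2.52531 × (-0.007) = +0.017677 = +1.7677%.

+1.77%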